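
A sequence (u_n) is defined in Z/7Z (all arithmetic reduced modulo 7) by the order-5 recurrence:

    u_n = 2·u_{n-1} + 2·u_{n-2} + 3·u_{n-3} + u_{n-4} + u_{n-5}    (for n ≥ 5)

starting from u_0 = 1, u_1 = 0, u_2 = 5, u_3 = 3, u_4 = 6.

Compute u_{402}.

u_5 = 2·6 + 2·3 + 3·5 + 1·0 + 1·1 = 6
u_6 = 2·6 + 2·6 + 3·3 + 1·5 + 1·0 = 3
u_7 = 2·3 + 2·6 + 3·6 + 1·3 + 1·5 = 2
u_8 = 2·2 + 2·3 + 3·6 + 1·6 + 1·3 = 2
u_9 = 2·2 + 2·2 + 3·3 + 1·6 + 1·6 = 1
u_10 = 2·1 + 2·2 + 3·2 + 1·3 + 1·6 = 0
Continuing the recurrence:
  u_11 = 6;  u_12 = 5;  u_13 = 4;  u_14 = 2;  u_15 = 5;  u_16 = 2
  u_17 = 1;  u_18 = 6;  u_19 = 6;  u_20 = 6;  u_21 = 3;  u_22 = 1
  u_23 = 3;  u_24 = 1;  u_25 = 6;  u_26 = 6;  u_27 = 3;  u_28 = 5
  u_29 = 6;  u_30 = 1;  u_31 = 3;  u_32 = 6;  u_33 = 4;  u_34 = 1
  u_35 = 4;  u_36 = 3;  u_37 = 6;  u_38 = 0;  u_39 = 5;  u_40 = 0
  u_41 = 5;  u_42 = 3;  u_43 = 0;  u_44 = 5;  u_45 = 3;  u_46 = 3
  u_47 = 2;  u_48 = 3;  u_49 = 6;  u_50 = 2;  u_51 = 2;  u_52 = 3
  u_53 = 4;  u_54 = 0;  u_55 = 0;  u_56 = 3;  u_57 = 6;  u_58 = 1
  u_59 = 2;  u_60 = 6;  u_61 = 0;  u_62 = 4;  u_63 = 1;  u_64 = 4
  u_65 = 0;  u_66 = 1;  u_67 = 5;  u_68 = 3;  u_69 = 2;  u_70 = 5
  u_71 = 1;  u_72 = 5;  u_73 = 4;  u_74 = 0;  u_75 = 1;  u_76 = 6
  u_77 = 2;  u_78 = 2;  u_79 = 6;  u_80 = 1;  u_81 = 0;  u_82 = 3
  u_83 = 3;  u_84 = 5;  u_85 = 5;  u_86 = 4;  u_87 = 4;  u_88 = 4
  u_89 = 3;  u_90 = 0;  u_91 = 5;  u_92 = 6;  u_93 = 1;  u_94 = 4
  u_95 = 5;  u_96 = 4;  u_97 = 2;  u_98 = 4;  u_99 = 5;  u_100 = 5
  u_101 = 3;  u_102 = 2;  u_103 = 6;  u_104 = 0;  u_105 = 5;  u_106 = 5
  u_107 = 0;  u_108 = 3;  u_109 = 5;  u_110 = 5;  u_111 = 6;  u_112 = 5
  u_113 = 3;  u_114 = 2;  u_115 = 1;  u_116 = 5;  u_117 = 5;  u_118 = 0
  u_119 = 0;  u_120 = 0;  u_121 = 3;  u_122 = 4;  u_123 = 0;  u_124 = 3
  u_125 = 0;  u_126 = 6;  u_127 = 4;  u_128 = 2;  u_129 = 5;  u_130 = 4
  u_131 = 6;  u_132 = 6;  u_133 = 1;  u_134 = 6;  u_135 = 0;  u_136 = 6
  u_137 = 2;  u_138 = 2;  u_139 = 4;  u_140 = 3;  u_141 = 0;  u_142 = 1
  u_143 = 3;  u_144 = 1;  u_145 = 0;  u_146 = 5;  u_147 = 3;  u_148 = 6
  u_149 = 6;  u_150 = 3;  u_151 = 2;  u_152 = 2;  u_153 = 1;  u_154 = 0
  u_155 = 6;  u_156 = 5;  u_157 = 4;  u_158 = 2;  u_159 = 5;  u_160 = 2
  u_161 = 1;  u_162 = 6;  u_163 = 6;  u_164 = 6;  u_165 = 3;  u_166 = 1
  u_167 = 3;  u_168 = 1;  u_169 = 6;  u_170 = 6;  u_171 = 3;  u_172 = 5
  u_173 = 6;  u_174 = 1;  u_175 = 3;  u_176 = 6;  u_177 = 4;  u_178 = 1
  u_179 = 4;  u_180 = 3;  u_181 = 6;  u_182 = 0;  u_183 = 5;  u_184 = 0
  u_185 = 5;  u_186 = 3;  u_187 = 0;  u_188 = 5;  u_189 = 3;  u_190 = 3
  u_191 = 2;  u_192 = 3;  u_193 = 6;  u_194 = 2;  u_195 = 2;  u_196 = 3
  u_197 = 4;  u_198 = 0;  u_199 = 0;  u_200 = 3;  u_201 = 6;  u_202 = 1
  u_203 = 2;  u_204 = 6;  u_205 = 0;  u_206 = 4;  u_207 = 1;  u_208 = 4
  u_209 = 0;  u_210 = 1;  u_211 = 5;  u_212 = 3;  u_213 = 2;  u_214 = 5
  u_215 = 1;  u_216 = 5;  u_217 = 4;  u_218 = 0;  u_219 = 1;  u_220 = 6
  u_221 = 2;  u_222 = 2;  u_223 = 6;  u_224 = 1;  u_225 = 0;  u_226 = 3
  u_227 = 3;  u_228 = 5;  u_229 = 5;  u_230 = 4;  u_231 = 4;  u_232 = 4
  u_233 = 3;  u_234 = 0;  u_235 = 5;  u_236 = 6;  u_237 = 1;  u_238 = 4
  u_239 = 5;  u_240 = 4;  u_241 = 2;  u_242 = 4;  u_243 = 5;  u_244 = 5
  u_245 = 3;  u_246 = 2;  u_247 = 6;  u_248 = 0;  u_249 = 5;  u_250 = 5
  u_251 = 0;  u_252 = 3;  u_253 = 5;  u_254 = 5;  u_255 = 6;  u_256 = 5
  u_257 = 3;  u_258 = 2;  u_259 = 1;  u_260 = 5;  u_261 = 5;  u_262 = 0
  u_263 = 0;  u_264 = 0;  u_265 = 3;  u_266 = 4;  u_267 = 0;  u_268 = 3
  u_269 = 0;  u_270 = 6;  u_271 = 4;  u_272 = 2;  u_273 = 5;  u_274 = 4
  u_275 = 6;  u_276 = 6;  u_277 = 1;  u_278 = 6;  u_279 = 0;  u_280 = 6
  u_281 = 2;  u_282 = 2;  u_283 = 4;  u_284 = 3;  u_285 = 0;  u_286 = 1
  u_287 = 3;  u_288 = 1;  u_289 = 0;  u_290 = 5;  u_291 = 3;  u_292 = 6
  u_293 = 6;  u_294 = 3;  u_295 = 2;  u_296 = 2;  u_297 = 1;  u_298 = 0
  u_299 = 6;  u_300 = 5;  u_301 = 4;  u_302 = 2;  u_303 = 5;  u_304 = 2
  u_305 = 1;  u_306 = 6;  u_307 = 6;  u_308 = 6;  u_309 = 3;  u_310 = 1
  u_311 = 3;  u_312 = 1;  u_313 = 6;  u_314 = 6;  u_315 = 3;  u_316 = 5
  u_317 = 6;  u_318 = 1;  u_319 = 3;  u_320 = 6;  u_321 = 4;  u_322 = 1
  u_323 = 4;  u_324 = 3;  u_325 = 6;  u_326 = 0;  u_327 = 5;  u_328 = 0
  u_329 = 5;  u_330 = 3;  u_331 = 0;  u_332 = 5;  u_333 = 3;  u_334 = 3
  u_335 = 2;  u_336 = 3;  u_337 = 6;  u_338 = 2;  u_339 = 2;  u_340 = 3
  u_341 = 4;  u_342 = 0;  u_343 = 0;  u_344 = 3;  u_345 = 6;  u_346 = 1
  u_347 = 2;  u_348 = 6;  u_349 = 0;  u_350 = 4;  u_351 = 1;  u_352 = 4
  u_353 = 0;  u_354 = 1;  u_355 = 5;  u_356 = 3;  u_357 = 2;  u_358 = 5
  u_359 = 1;  u_360 = 5;  u_361 = 4;  u_362 = 0;  u_363 = 1;  u_364 = 6
  u_365 = 2;  u_366 = 2;  u_367 = 6;  u_368 = 1;  u_369 = 0;  u_370 = 3
  u_371 = 3;  u_372 = 5;  u_373 = 5;  u_374 = 4;  u_375 = 4;  u_376 = 4
  u_377 = 3;  u_378 = 0;  u_379 = 5;  u_380 = 6;  u_381 = 1;  u_382 = 4
  u_383 = 5;  u_384 = 4;  u_385 = 2;  u_386 = 4;  u_387 = 5;  u_388 = 5
  u_389 = 3;  u_390 = 2;  u_391 = 6;  u_392 = 0;  u_393 = 5;  u_394 = 5
  u_395 = 0;  u_396 = 3;  u_397 = 5;  u_398 = 5;  u_399 = 6;  u_400 = 5
u_401 = 2·5 + 2·6 + 3·5 + 1·5 + 1·3 = 3
u_402 = 2·3 + 2·5 + 3·6 + 1·5 + 1·5 = 2

2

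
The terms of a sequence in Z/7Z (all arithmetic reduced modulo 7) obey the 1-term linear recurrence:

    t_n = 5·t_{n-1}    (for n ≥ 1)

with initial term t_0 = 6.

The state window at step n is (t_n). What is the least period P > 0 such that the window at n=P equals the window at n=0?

n=0: window = (6)
n=1: window = (2)
n=2: window = (3)
n=3: window = (1)
n=4: window = (5)
n=5: window = (4)
n=6: window = (6)
window at n=6 equals window at n=0 → period = 6

6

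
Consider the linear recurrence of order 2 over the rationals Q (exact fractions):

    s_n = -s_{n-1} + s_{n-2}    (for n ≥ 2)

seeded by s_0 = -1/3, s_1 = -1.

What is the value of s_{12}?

343/3

s_2 = -1·-1 + 1·-1/3 = 2/3
s_3 = -1·2/3 + 1·-1 = -5/3
s_4 = -1·-5/3 + 1·2/3 = 7/3
s_5 = -1·7/3 + 1·-5/3 = -4
s_6 = -1·-4 + 1·7/3 = 19/3
s_7 = -1·19/3 + 1·-4 = -31/3
s_8 = -1·-31/3 + 1·19/3 = 50/3
s_9 = -1·50/3 + 1·-31/3 = -27
s_10 = -1·-27 + 1·50/3 = 131/3
s_11 = -1·131/3 + 1·-27 = -212/3
s_12 = -1·-212/3 + 1·131/3 = 343/3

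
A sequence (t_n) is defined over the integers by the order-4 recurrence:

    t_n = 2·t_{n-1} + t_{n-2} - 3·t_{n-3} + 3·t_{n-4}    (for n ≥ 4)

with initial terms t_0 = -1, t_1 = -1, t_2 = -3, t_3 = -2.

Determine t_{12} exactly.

-2530

t_4 = 2·-2 + 1·-3 + -3·-1 + 3·-1 = -7
t_5 = 2·-7 + 1·-2 + -3·-3 + 3·-1 = -10
t_6 = 2·-10 + 1·-7 + -3·-2 + 3·-3 = -30
t_7 = 2·-30 + 1·-10 + -3·-7 + 3·-2 = -55
t_8 = 2·-55 + 1·-30 + -3·-10 + 3·-7 = -131
t_9 = 2·-131 + 1·-55 + -3·-30 + 3·-10 = -257
t_10 = 2·-257 + 1·-131 + -3·-55 + 3·-30 = -570
t_11 = 2·-570 + 1·-257 + -3·-131 + 3·-55 = -1169
t_12 = 2·-1169 + 1·-570 + -3·-257 + 3·-131 = -2530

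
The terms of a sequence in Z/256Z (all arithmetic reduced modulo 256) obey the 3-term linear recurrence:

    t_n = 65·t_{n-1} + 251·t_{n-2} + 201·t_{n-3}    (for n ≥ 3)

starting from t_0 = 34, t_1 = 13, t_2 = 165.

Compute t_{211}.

70

t_3 = 65·165 + 251·13 + 201·34 = 86
t_4 = 65·86 + 251·165 + 201·13 = 210
t_5 = 65·210 + 251·86 + 201·165 = 49
t_6 = 65·49 + 251·210 + 201·86 = 221
t_7 = 65·221 + 251·49 + 201·210 = 10
t_8 = 65·10 + 251·221 + 201·49 = 178
Continuing the recurrence:
  t_9 = 133;  t_10 = 37;  t_11 = 142;  t_12 = 194;  t_13 = 137;  t_14 = 125
  t_15 = 98;  t_16 = 2;  t_17 = 189;  t_18 = 229;  t_19 = 6;  t_20 = 114
  t_21 = 161;  t_22 = 93;  t_23 = 250;  t_24 = 18;  t_25 = 181;  t_26 = 229
  t_27 = 190;  t_28 = 226;  t_29 = 121;  t_30 = 125;  t_31 = 210;  t_32 = 226
  t_33 = 109;  t_34 = 37;  t_35 = 182;  t_36 = 18;  t_37 = 17;  t_38 = 221
  t_39 = 234;  t_40 = 114;  t_41 = 229;  t_42 = 165;  t_43 = 238;  t_44 = 2
  t_45 = 105;  t_46 = 125;  t_47 = 66;  t_48 = 194;  t_49 = 29;  t_50 = 101
  t_51 = 102;  t_52 = 178;  t_53 = 129;  t_54 = 93;  t_55 = 218;  t_56 = 210
  t_57 = 21;  t_58 = 101;  t_59 = 30;  t_60 = 34;  t_61 = 89;  t_62 = 125
  t_63 = 178;  t_64 = 162;  t_65 = 205;  t_66 = 165;  t_67 = 22;  t_68 = 82
  t_69 = 241;  t_70 = 221;  t_71 = 202;  t_72 = 50;  t_73 = 69;  t_74 = 37
  t_75 = 78;  t_76 = 66;  t_77 = 73;  t_78 = 125;  t_79 = 34;  t_80 = 130
  t_81 = 125;  t_82 = 229;  t_83 = 198;  t_84 = 242;  t_85 = 97;  t_86 = 93
  t_87 = 186;  t_88 = 146;  t_89 = 117;  t_90 = 229;  t_91 = 126;  t_92 = 98
  t_93 = 57;  t_94 = 125;  t_95 = 146;  t_96 = 98;  t_97 = 45;  t_98 = 37
  t_99 = 118;  t_100 = 146;  t_101 = 209;  t_102 = 221;  t_103 = 170;  t_104 = 242
  t_105 = 165;  t_106 = 165;  t_107 = 174;  t_108 = 130;  t_109 = 41;  t_110 = 125
  t_111 = 2;  t_112 = 66;  t_113 = 221;  t_114 = 101;  t_115 = 38;  t_116 = 50
  t_117 = 65;  t_118 = 93;  t_119 = 154;  t_120 = 82;  t_121 = 213;  t_122 = 101
  t_123 = 222;  t_124 = 162;  t_125 = 25;  t_126 = 125;  t_127 = 114;  t_128 = 34
  t_129 = 141;  t_130 = 165;  t_131 = 214;  t_132 = 210;  t_133 = 177;  t_134 = 221
  t_135 = 138;  t_136 = 178;  t_137 = 5;  t_138 = 37;  t_139 = 14;  t_140 = 194
  t_141 = 9;  t_142 = 125;  t_143 = 226;  t_144 = 2;  t_145 = 61;  t_146 = 229
  t_147 = 134;  t_148 = 114;  t_149 = 33;  t_150 = 93;  t_151 = 122;  t_152 = 18
  t_153 = 53;  t_154 = 229;  t_155 = 62;  t_156 = 226;  t_157 = 249;  t_158 = 125
  t_159 = 82;  t_160 = 226;  t_161 = 237;  t_162 = 37;  t_163 = 54;  t_164 = 18
  t_165 = 145;  t_166 = 221;  t_167 = 106;  t_168 = 114;  t_169 = 101;  t_170 = 165
  t_171 = 110;  t_172 = 2;  t_173 = 233;  t_174 = 125;  t_175 = 194;  t_176 = 194
  t_177 = 157;  t_178 = 101;  t_179 = 230;  t_180 = 178;  t_181 = 1;  t_182 = 93
  t_183 = 90;  t_184 = 210;  t_185 = 149;  t_186 = 101;  t_187 = 158;  t_188 = 34
  t_189 = 217;  t_190 = 125;  t_191 = 50;  t_192 = 162;  t_193 = 77;  t_194 = 165
  t_195 = 150;  t_196 = 82;  t_197 = 113;  t_198 = 221;  t_199 = 74;  t_200 = 50
  t_201 = 197;  t_202 = 37;  t_203 = 206;  t_204 = 66;  t_205 = 201;  t_206 = 125
  t_207 = 162;  t_208 = 130;  t_209 = 253
t_210 = 65·253 + 251·130 + 201·162 = 229
t_211 = 65·229 + 251·253 + 201·130 = 70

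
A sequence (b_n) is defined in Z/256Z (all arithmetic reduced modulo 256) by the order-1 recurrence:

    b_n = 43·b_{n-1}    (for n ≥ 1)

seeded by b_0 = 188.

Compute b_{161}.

148

b_1 = 43·188 = 148
b_2 = 43·148 = 220
b_3 = 43·220 = 244
b_4 = 43·244 = 252
b_5 = 43·252 = 84
b_6 = 43·84 = 28
b_7 = 43·28 = 180
b_8 = 43·180 = 60
b_9 = 43·60 = 20
b_10 = 43·20 = 92
b_11 = 43·92 = 116
b_12 = 43·116 = 124
b_13 = 43·124 = 212
b_14 = 43·212 = 156
b_15 = 43·156 = 52
b_16 = 43·52 = 188
(b_16) = (188) = (b_0), so the sequence has period 16.
161 ≡ 1 (mod 16), hence b_161 = b_1 = 148.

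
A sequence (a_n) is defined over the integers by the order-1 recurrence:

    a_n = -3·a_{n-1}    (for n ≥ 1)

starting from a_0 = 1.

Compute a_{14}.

a_1 = -3·1 = -3
a_2 = -3·-3 = 9
a_3 = -3·9 = -27
a_4 = -3·-27 = 81
a_5 = -3·81 = -243
a_6 = -3·-243 = 729
a_7 = -3·729 = -2187
a_8 = -3·-2187 = 6561
a_9 = -3·6561 = -19683
a_10 = -3·-19683 = 59049
a_11 = -3·59049 = -177147
a_12 = -3·-177147 = 531441
a_13 = -3·531441 = -1594323
a_14 = -3·-1594323 = 4782969

4782969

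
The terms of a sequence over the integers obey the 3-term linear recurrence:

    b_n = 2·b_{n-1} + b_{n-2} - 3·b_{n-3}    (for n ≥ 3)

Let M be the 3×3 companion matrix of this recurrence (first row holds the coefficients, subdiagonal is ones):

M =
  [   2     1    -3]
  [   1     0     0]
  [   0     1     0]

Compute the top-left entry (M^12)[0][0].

44

(M^12)[0][0] is the top entry after applying M 12 times to the unit state (1, 0, 0). Equivalently it is h_{14} for the auxiliary sequence (h_n) obeying the same recurrence with h_2 = 1 and h_i = 0 for 0 ≤ i < 2:
h_3 = 2·1 + 1·0 + -3·0 = 2
h_4 = 2·2 + 1·1 + -3·0 = 5
h_5 = 2·5 + 1·2 + -3·1 = 9
h_6 = 2·9 + 1·5 + -3·2 = 17
h_7 = 2·17 + 1·9 + -3·5 = 28
h_8 = 2·28 + 1·17 + -3·9 = 46
h_9 = 2·46 + 1·28 + -3·17 = 69
h_10 = 2·69 + 1·46 + -3·28 = 100
h_11 = 2·100 + 1·69 + -3·46 = 131
h_12 = 2·131 + 1·100 + -3·69 = 155
h_13 = 2·155 + 1·131 + -3·100 = 141
h_14 = 2·141 + 1·155 + -3·131 = 44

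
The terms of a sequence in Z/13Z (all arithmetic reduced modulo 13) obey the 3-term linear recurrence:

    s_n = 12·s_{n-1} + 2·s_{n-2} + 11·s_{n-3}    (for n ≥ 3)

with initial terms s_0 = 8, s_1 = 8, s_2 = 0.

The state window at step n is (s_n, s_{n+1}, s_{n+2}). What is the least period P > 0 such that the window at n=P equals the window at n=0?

2196

n=0: window = (8, 8, 0)
n=1: window = (8, 0, 0)
n=2: window = (0, 0, 10)
n=3: window = (0, 10, 3)
n=4: window = (10, 3, 4)
n=5: window = (3, 4, 8)
n=6: window = (4, 8, 7)
n=7: window = (8, 7, 1)
n=8: window = (7, 1, 10)
n=9: window = (1, 10, 4)
n=10: window = (10, 4, 1)
n=11: window = (4, 1, 0)
n=12: window = (1, 0, 7)
n=13: window = (0, 7, 4)
n=14: window = (7, 4, 10)
n=15: window = (4, 10, 10)
n=16: window = (10, 10, 2)
n=17: window = (10, 2, 11)
n=18: window = (2, 11, 12)
n=19: window = (11, 12, 6)
n=20: window = (12, 6, 9)
n=21: window = (6, 9, 5)
n=22: window = (9, 5, 1)
n=23: window = (5, 1, 4)
n=24: window = (1, 4, 1)
n=25: window = (4, 1, 5)
n=26: window = (1, 5, 2)
n=27: window = (5, 2, 6)
n=28: window = (2, 6, 1)
n=29: window = (6, 1, 7)
n=30: window = (1, 7, 9)
n=31: window = (7, 9, 3)
n=32: window = (9, 3, 1)
n=33: window = (3, 1, 0)
n=34: window = (1, 0, 9)
n=35: window = (0, 9, 2)
n=36: window = (9, 2, 3)
n=37: window = (2, 3, 9)
n=38: window = (3, 9, 6)
n=39: window = (9, 6, 6)
n=40: window = (6, 6, 1)
…
n=2194: window = (9, 4, 8)
n=2195: window = (4, 8, 8)
n=2196: window = (8, 8, 0)
window at n=2196 equals window at n=0 → period = 2196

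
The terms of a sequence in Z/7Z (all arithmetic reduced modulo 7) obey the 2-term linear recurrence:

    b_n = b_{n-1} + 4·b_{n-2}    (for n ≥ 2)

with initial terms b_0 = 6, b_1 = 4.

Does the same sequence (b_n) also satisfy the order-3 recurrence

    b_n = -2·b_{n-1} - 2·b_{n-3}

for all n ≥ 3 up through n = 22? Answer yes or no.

Terms b_0..b_22: 6, 4, 0, 2, 2, 3, 4, 2, 4, 5, 0, 6, 6, 2, 5, 6, 5, 1, 0, 4, 4, 6, 1
n=3: candidate gives 2, actual b_3 = 2 ✓
n=4: candidate gives 2, actual b_4 = 2 ✓
n=5: candidate gives 3, actual b_5 = 3 ✓
n=6: candidate gives 4, actual b_6 = 4 ✓
n=7: candidate gives 2, actual b_7 = 2 ✓
n=8: candidate gives 4, actual b_8 = 4 ✓
n=9: candidate gives 5, actual b_9 = 5 ✓
n=10: candidate gives 0, actual b_10 = 0 ✓
n=11: candidate gives 6, actual b_11 = 6 ✓
n=12: candidate gives 6, actual b_12 = 6 ✓
n=13: candidate gives 2, actual b_13 = 2 ✓
n=14: candidate gives 5, actual b_14 = 5 ✓
n=15: candidate gives 6, actual b_15 = 6 ✓
n=16: candidate gives 5, actual b_16 = 5 ✓
n=17: candidate gives 1, actual b_17 = 1 ✓
n=18: candidate gives 0, actual b_18 = 0 ✓
n=19: candidate gives 4, actual b_19 = 4 ✓
n=20: candidate gives 4, actual b_20 = 4 ✓
n=21: candidate gives 6, actual b_21 = 6 ✓
n=22: candidate gives 1, actual b_22 = 1 ✓

yes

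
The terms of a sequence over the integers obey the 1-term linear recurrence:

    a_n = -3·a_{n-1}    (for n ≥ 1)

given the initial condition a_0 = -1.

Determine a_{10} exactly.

a_1 = -3·-1 = 3
a_2 = -3·3 = -9
a_3 = -3·-9 = 27
a_4 = -3·27 = -81
a_5 = -3·-81 = 243
a_6 = -3·243 = -729
a_7 = -3·-729 = 2187
a_8 = -3·2187 = -6561
a_9 = -3·-6561 = 19683
a_10 = -3·19683 = -59049

-59049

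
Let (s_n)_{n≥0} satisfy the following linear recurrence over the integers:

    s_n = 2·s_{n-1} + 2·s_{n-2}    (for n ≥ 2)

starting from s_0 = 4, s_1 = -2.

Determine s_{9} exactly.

s_2 = 2·-2 + 2·4 = 4
s_3 = 2·4 + 2·-2 = 4
s_4 = 2·4 + 2·4 = 16
s_5 = 2·16 + 2·4 = 40
s_6 = 2·40 + 2·16 = 112
s_7 = 2·112 + 2·40 = 304
s_8 = 2·304 + 2·112 = 832
s_9 = 2·832 + 2·304 = 2272

2272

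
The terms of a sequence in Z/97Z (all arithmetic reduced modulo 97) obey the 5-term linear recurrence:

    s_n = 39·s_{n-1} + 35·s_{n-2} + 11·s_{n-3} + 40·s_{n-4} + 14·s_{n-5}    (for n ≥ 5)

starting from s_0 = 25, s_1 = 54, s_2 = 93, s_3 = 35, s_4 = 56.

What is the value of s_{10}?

14

s_5 = 39·56 + 35·35 + 11·93 + 40·54 + 14·25 = 55
s_6 = 39·55 + 35·56 + 11·35 + 40·93 + 14·54 = 42
s_7 = 39·42 + 35·55 + 11·56 + 40·35 + 14·93 = 91
s_8 = 39·91 + 35·42 + 11·55 + 40·56 + 14·35 = 12
s_9 = 39·12 + 35·91 + 11·42 + 40·55 + 14·56 = 18
s_10 = 39·18 + 35·12 + 11·91 + 40·42 + 14·55 = 14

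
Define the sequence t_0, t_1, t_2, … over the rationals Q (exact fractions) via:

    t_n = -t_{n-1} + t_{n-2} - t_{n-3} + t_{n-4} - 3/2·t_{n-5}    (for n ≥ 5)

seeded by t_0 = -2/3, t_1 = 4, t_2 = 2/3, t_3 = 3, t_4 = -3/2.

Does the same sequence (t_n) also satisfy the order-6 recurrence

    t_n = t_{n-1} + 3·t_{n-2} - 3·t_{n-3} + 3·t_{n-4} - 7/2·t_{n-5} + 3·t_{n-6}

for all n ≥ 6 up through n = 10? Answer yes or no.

Terms t_0..t_10: -2/3, 4, 2/3, 3, -3/2, 53/6, -56/3, 31, -129/2, 501/4, -758/3
n=6: candidate gives -56/3, actual t_6 = -56/3 ✓
n=7: candidate gives 31, actual t_7 = 31 ✓
n=8: candidate gives -129/2, actual t_8 = -129/2 ✓
n=9: candidate gives 501/4, actual t_9 = 501/4 ✓
n=10: candidate gives -758/3, actual t_10 = -758/3 ✓

yes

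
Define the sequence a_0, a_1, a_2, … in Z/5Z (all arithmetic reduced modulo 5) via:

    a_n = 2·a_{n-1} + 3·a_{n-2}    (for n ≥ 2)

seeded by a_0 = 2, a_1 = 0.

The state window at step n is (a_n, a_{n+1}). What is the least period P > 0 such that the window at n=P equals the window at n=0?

4

n=0: window = (2, 0)
n=1: window = (0, 1)
n=2: window = (1, 2)
n=3: window = (2, 2)
n=4: window = (2, 0)
window at n=4 equals window at n=0 → period = 4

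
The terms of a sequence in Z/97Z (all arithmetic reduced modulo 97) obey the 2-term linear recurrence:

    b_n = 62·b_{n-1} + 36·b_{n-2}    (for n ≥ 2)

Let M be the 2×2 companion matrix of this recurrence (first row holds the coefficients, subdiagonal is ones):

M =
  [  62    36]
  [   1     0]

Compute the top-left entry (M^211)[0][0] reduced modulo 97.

(M^211)[0][0] is the top entry after applying M 211 times to the unit state (1, 0). Equivalently it is h_{212} for the auxiliary sequence (h_n) obeying the same recurrence with h_1 = 1 and h_i = 0 for 0 ≤ i < 1:
h_2 = 62·1 + 36·0 = 62
h_3 = 62·62 + 36·1 = 0
h_4 = 62·0 + 36·62 = 1
(h_3, h_4) = (0, 1) = (h_0, h_1), so the sequence has period 3.
212 ≡ 2 (mod 3), hence h_212 = h_2 = 62.

62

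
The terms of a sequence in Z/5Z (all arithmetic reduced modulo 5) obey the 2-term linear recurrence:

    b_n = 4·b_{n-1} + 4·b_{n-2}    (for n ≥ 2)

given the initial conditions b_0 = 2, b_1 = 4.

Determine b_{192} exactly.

b_2 = 4·4 + 4·2 = 4
b_3 = 4·4 + 4·4 = 2
b_4 = 4·2 + 4·4 = 4
(b_3, b_4) = (2, 4) = (b_0, b_1), so the sequence has period 3.
192 ≡ 0 (mod 3), hence b_192 = b_0 = 2.

2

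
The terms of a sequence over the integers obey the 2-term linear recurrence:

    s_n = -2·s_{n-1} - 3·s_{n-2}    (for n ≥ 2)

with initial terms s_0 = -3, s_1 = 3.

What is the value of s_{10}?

723

s_2 = -2·3 + -3·-3 = 3
s_3 = -2·3 + -3·3 = -15
s_4 = -2·-15 + -3·3 = 21
s_5 = -2·21 + -3·-15 = 3
s_6 = -2·3 + -3·21 = -69
s_7 = -2·-69 + -3·3 = 129
s_8 = -2·129 + -3·-69 = -51
s_9 = -2·-51 + -3·129 = -285
s_10 = -2·-285 + -3·-51 = 723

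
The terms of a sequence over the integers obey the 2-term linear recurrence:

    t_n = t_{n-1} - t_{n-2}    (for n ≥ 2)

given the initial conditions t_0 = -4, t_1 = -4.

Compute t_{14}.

t_2 = 1·-4 + -1·-4 = 0
t_3 = 1·0 + -1·-4 = 4
t_4 = 1·4 + -1·0 = 4
t_5 = 1·4 + -1·4 = 0
t_6 = 1·0 + -1·4 = -4
t_7 = 1·-4 + -1·0 = -4
(t_6, t_7) = (-4, -4) = (t_0, t_1), so the sequence has period 6.
14 ≡ 2 (mod 6), hence t_14 = t_2 = 0.

0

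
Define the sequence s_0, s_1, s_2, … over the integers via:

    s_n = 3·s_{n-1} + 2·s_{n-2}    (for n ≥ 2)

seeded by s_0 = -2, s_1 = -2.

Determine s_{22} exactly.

s_2 = 3·-2 + 2·-2 = -10
s_3 = 3·-10 + 2·-2 = -34
s_4 = 3·-34 + 2·-10 = -122
s_5 = 3·-122 + 2·-34 = -434
s_6 = 3·-434 + 2·-122 = -1546
s_7 = 3·-1546 + 2·-434 = -5506
s_8 = 3·-5506 + 2·-1546 = -19610
s_9 = 3·-19610 + 2·-5506 = -69842
s_10 = 3·-69842 + 2·-19610 = -248746
s_11 = 3·-248746 + 2·-69842 = -885922
s_12 = 3·-885922 + 2·-248746 = -3155258
s_13 = 3·-3155258 + 2·-885922 = -11237618
s_14 = 3·-11237618 + 2·-3155258 = -40023370
s_15 = 3·-40023370 + 2·-11237618 = -142545346
s_16 = 3·-142545346 + 2·-40023370 = -507682778
s_17 = 3·-507682778 + 2·-142545346 = -1808139026
s_18 = 3·-1808139026 + 2·-507682778 = -6439782634
s_19 = 3·-6439782634 + 2·-1808139026 = -22935625954
s_20 = 3·-22935625954 + 2·-6439782634 = -81686443130
s_21 = 3·-81686443130 + 2·-22935625954 = -290930581298
s_22 = 3·-290930581298 + 2·-81686443130 = -1036164630154

-1036164630154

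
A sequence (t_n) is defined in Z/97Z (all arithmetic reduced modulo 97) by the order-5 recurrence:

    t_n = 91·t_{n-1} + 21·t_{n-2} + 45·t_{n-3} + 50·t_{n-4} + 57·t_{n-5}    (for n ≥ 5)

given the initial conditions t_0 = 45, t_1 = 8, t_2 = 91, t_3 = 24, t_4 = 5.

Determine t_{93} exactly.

28

t_5 = 91·5 + 21·24 + 45·91 + 50·8 + 57·45 = 65
t_6 = 91·65 + 21·5 + 45·24 + 50·91 + 57·8 = 78
t_7 = 91·78 + 21·65 + 45·5 + 50·24 + 57·91 = 40
t_8 = 91·40 + 21·78 + 45·65 + 50·5 + 57·24 = 24
t_9 = 91·24 + 21·40 + 45·78 + 50·65 + 57·5 = 78
t_10 = 91·78 + 21·24 + 45·40 + 50·78 + 57·65 = 32
t_11 = 91·32 + 21·78 + 45·24 + 50·40 + 57·78 = 48
t_12 = 91·48 + 21·32 + 45·78 + 50·24 + 57·40 = 2
t_13 = 91·2 + 21·48 + 45·32 + 50·78 + 57·24 = 41
t_14 = 91·41 + 21·2 + 45·48 + 50·32 + 57·78 = 48
t_15 = 91·48 + 21·41 + 45·2 + 50·48 + 57·32 = 37
t_16 = 91·37 + 21·48 + 45·41 + 50·2 + 57·48 = 35
t_17 = 91·35 + 21·37 + 45·48 + 50·41 + 57·2 = 41
t_18 = 91·41 + 21·35 + 45·37 + 50·48 + 57·41 = 4
t_19 = 91·4 + 21·41 + 45·35 + 50·37 + 57·48 = 14
t_20 = 91·14 + 21·4 + 45·41 + 50·35 + 57·37 = 78
t_21 = 91·78 + 21·14 + 45·4 + 50·41 + 57·35 = 74
t_22 = 91·74 + 21·78 + 45·14 + 50·4 + 57·41 = 93
t_23 = 91·93 + 21·74 + 45·78 + 50·14 + 57·4 = 2
t_24 = 91·2 + 21·93 + 45·74 + 50·78 + 57·14 = 75
t_25 = 91·75 + 21·2 + 45·93 + 50·74 + 57·78 = 89
t_26 = 91·89 + 21·75 + 45·2 + 50·93 + 57·74 = 8
t_27 = 91·8 + 21·89 + 45·75 + 50·2 + 57·93 = 24
t_28 = 91·24 + 21·8 + 45·89 + 50·75 + 57·2 = 36
t_29 = 91·36 + 21·24 + 45·8 + 50·89 + 57·75 = 61
t_30 = 91·61 + 21·36 + 45·24 + 50·8 + 57·89 = 56
t_31 = 91·56 + 21·61 + 45·36 + 50·24 + 57·8 = 50
t_32 = 91·50 + 21·56 + 45·61 + 50·36 + 57·24 = 96
t_33 = 91·96 + 21·50 + 45·56 + 50·61 + 57·36 = 45
t_34 = 91·45 + 21·96 + 45·50 + 50·56 + 57·61 = 88
t_35 = 91·88 + 21·45 + 45·96 + 50·50 + 57·56 = 50
t_36 = 91·50 + 21·88 + 45·45 + 50·96 + 57·50 = 68
t_37 = 91·68 + 21·50 + 45·88 + 50·45 + 57·96 = 5
t_38 = 91·5 + 21·68 + 45·50 + 50·88 + 57·45 = 40
t_39 = 91·40 + 21·5 + 45·68 + 50·50 + 57·88 = 62
t_40 = 91·62 + 21·40 + 45·5 + 50·68 + 57·50 = 56
t_41 = 91·56 + 21·62 + 45·40 + 50·5 + 57·68 = 5
t_42 = 91·5 + 21·56 + 45·62 + 50·40 + 57·5 = 13
t_43 = 91·13 + 21·5 + 45·56 + 50·62 + 57·40 = 70
t_44 = 91·70 + 21·13 + 45·5 + 50·56 + 57·62 = 10
t_45 = 91·10 + 21·70 + 45·13 + 50·5 + 57·56 = 5
t_46 = 91·5 + 21·10 + 45·70 + 50·13 + 57·5 = 94
t_47 = 91·94 + 21·5 + 45·10 + 50·70 + 57·13 = 61
t_48 = 91·61 + 21·94 + 45·5 + 50·10 + 57·70 = 18
t_49 = 91·18 + 21·61 + 45·94 + 50·5 + 57·10 = 15
t_50 = 91·15 + 21·18 + 45·61 + 50·94 + 57·5 = 64
t_51 = 91·64 + 21·15 + 45·18 + 50·61 + 57·94 = 31
t_52 = 91·31 + 21·64 + 45·15 + 50·18 + 57·61 = 2
t_53 = 91·2 + 21·31 + 45·64 + 50·15 + 57·18 = 57
t_54 = 91·57 + 21·2 + 45·31 + 50·64 + 57·15 = 9
t_55 = 91·9 + 21·57 + 45·2 + 50·31 + 57·64 = 29
t_56 = 91·29 + 21·9 + 45·57 + 50·2 + 57·31 = 82
t_57 = 91·82 + 21·29 + 45·9 + 50·57 + 57·2 = 91
t_58 = 91·91 + 21·82 + 45·29 + 50·9 + 57·57 = 69
t_59 = 91·69 + 21·91 + 45·82 + 50·29 + 57·9 = 69
t_60 = 91·69 + 21·69 + 45·91 + 50·82 + 57·29 = 19
t_61 = 91·19 + 21·69 + 45·69 + 50·91 + 57·82 = 84
t_62 = 91·84 + 21·19 + 45·69 + 50·69 + 57·91 = 94
t_63 = 91·94 + 21·84 + 45·19 + 50·69 + 57·69 = 29
t_64 = 91·29 + 21·94 + 45·84 + 50·19 + 57·69 = 84
t_65 = 91·84 + 21·29 + 45·94 + 50·84 + 57·19 = 15
t_66 = 91·15 + 21·84 + 45·29 + 50·94 + 57·84 = 51
t_67 = 91·51 + 21·15 + 45·84 + 50·29 + 57·94 = 24
t_68 = 91·24 + 21·51 + 45·15 + 50·84 + 57·29 = 83
t_69 = 91·83 + 21·24 + 45·51 + 50·15 + 57·84 = 79
t_70 = 91·79 + 21·83 + 45·24 + 50·51 + 57·15 = 31
t_71 = 91·31 + 21·79 + 45·83 + 50·24 + 57·51 = 3
t_72 = 91·3 + 21·31 + 45·79 + 50·83 + 57·24 = 6
t_73 = 91·6 + 21·3 + 45·31 + 50·79 + 57·83 = 15
t_74 = 91·15 + 21·6 + 45·3 + 50·31 + 57·79 = 16
t_75 = 91·16 + 21·15 + 45·6 + 50·3 + 57·31 = 78
t_76 = 91·78 + 21·16 + 45·15 + 50·6 + 57·3 = 44
t_77 = 91·44 + 21·78 + 45·16 + 50·15 + 57·6 = 82
t_78 = 91·82 + 21·44 + 45·78 + 50·16 + 57·15 = 68
t_79 = 91·68 + 21·82 + 45·44 + 50·78 + 57·16 = 55
t_80 = 91·55 + 21·68 + 45·82 + 50·44 + 57·78 = 85
t_81 = 91·85 + 21·55 + 45·68 + 50·82 + 57·44 = 31
t_82 = 91·31 + 21·85 + 45·55 + 50·68 + 57·82 = 23
t_83 = 91·23 + 21·31 + 45·85 + 50·55 + 57·68 = 3
t_84 = 91·3 + 21·23 + 45·31 + 50·85 + 57·55 = 30
t_85 = 91·30 + 21·3 + 45·23 + 50·31 + 57·85 = 38
t_86 = 91·38 + 21·30 + 45·3 + 50·23 + 57·31 = 59
t_87 = 91·59 + 21·38 + 45·30 + 50·3 + 57·23 = 54
t_88 = 91·54 + 21·59 + 45·38 + 50·30 + 57·3 = 28
t_89 = 91·28 + 21·54 + 45·59 + 50·38 + 57·30 = 53
t_90 = 91·53 + 21·28 + 45·54 + 50·59 + 57·38 = 56
t_91 = 91·56 + 21·53 + 45·28 + 50·54 + 57·59 = 49
t_92 = 91·49 + 21·56 + 45·53 + 50·28 + 57·54 = 82
t_93 = 91·82 + 21·49 + 45·56 + 50·53 + 57·28 = 28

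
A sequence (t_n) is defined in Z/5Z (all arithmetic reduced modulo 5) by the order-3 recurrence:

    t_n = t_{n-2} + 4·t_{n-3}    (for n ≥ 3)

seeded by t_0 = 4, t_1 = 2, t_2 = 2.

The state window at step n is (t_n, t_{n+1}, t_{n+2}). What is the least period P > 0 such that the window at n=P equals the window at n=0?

24

n=0: window = (4, 2, 2)
n=1: window = (2, 2, 3)
n=2: window = (2, 3, 0)
n=3: window = (3, 0, 1)
n=4: window = (0, 1, 2)
n=5: window = (1, 2, 1)
n=6: window = (2, 1, 1)
n=7: window = (1, 1, 4)
n=8: window = (1, 4, 0)
n=9: window = (4, 0, 3)
n=10: window = (0, 3, 1)
n=11: window = (3, 1, 3)
n=12: window = (1, 3, 3)
n=13: window = (3, 3, 2)
n=14: window = (3, 2, 0)
n=15: window = (2, 0, 4)
n=16: window = (0, 4, 3)
n=17: window = (4, 3, 4)
n=18: window = (3, 4, 4)
n=19: window = (4, 4, 1)
n=20: window = (4, 1, 0)
n=21: window = (1, 0, 2)
n=22: window = (0, 2, 4)
n=23: window = (2, 4, 2)
n=24: window = (4, 2, 2)
window at n=24 equals window at n=0 → period = 24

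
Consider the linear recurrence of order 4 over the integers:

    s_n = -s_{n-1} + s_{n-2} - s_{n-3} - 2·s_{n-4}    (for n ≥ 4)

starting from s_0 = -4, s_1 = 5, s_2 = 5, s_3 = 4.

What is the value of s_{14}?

533

s_4 = -1·4 + 1·5 + -1·5 + -2·-4 = 4
s_5 = -1·4 + 1·4 + -1·5 + -2·5 = -15
s_6 = -1·-15 + 1·4 + -1·4 + -2·5 = 5
s_7 = -1·5 + 1·-15 + -1·4 + -2·4 = -32
s_8 = -1·-32 + 1·5 + -1·-15 + -2·4 = 44
s_9 = -1·44 + 1·-32 + -1·5 + -2·-15 = -51
s_10 = -1·-51 + 1·44 + -1·-32 + -2·5 = 117
s_11 = -1·117 + 1·-51 + -1·44 + -2·-32 = -148
s_12 = -1·-148 + 1·117 + -1·-51 + -2·44 = 228
s_13 = -1·228 + 1·-148 + -1·117 + -2·-51 = -391
s_14 = -1·-391 + 1·228 + -1·-148 + -2·117 = 533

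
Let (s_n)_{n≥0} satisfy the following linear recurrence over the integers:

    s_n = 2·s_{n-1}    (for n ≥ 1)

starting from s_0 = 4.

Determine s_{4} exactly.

s_1 = 2·4 = 8
s_2 = 2·8 = 16
s_3 = 2·16 = 32
s_4 = 2·32 = 64

64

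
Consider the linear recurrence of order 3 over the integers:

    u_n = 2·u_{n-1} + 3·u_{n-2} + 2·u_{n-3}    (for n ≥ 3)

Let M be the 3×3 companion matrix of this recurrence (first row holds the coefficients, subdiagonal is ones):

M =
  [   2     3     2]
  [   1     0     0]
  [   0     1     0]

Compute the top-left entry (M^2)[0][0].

(M^2)[0][0] is the top entry after applying M 2 times to the unit state (1, 0, 0). Equivalently it is h_{4} for the auxiliary sequence (h_n) obeying the same recurrence with h_2 = 1 and h_i = 0 for 0 ≤ i < 2:
h_3 = 2·1 + 3·0 + 2·0 = 2
h_4 = 2·2 + 3·1 + 2·0 = 7

7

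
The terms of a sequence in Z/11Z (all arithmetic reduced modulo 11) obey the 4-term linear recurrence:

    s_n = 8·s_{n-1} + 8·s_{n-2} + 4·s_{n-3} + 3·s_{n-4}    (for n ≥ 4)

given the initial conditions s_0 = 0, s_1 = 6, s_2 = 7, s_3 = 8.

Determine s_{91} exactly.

6

s_4 = 8·8 + 8·7 + 4·6 + 3·0 = 1
s_5 = 8·1 + 8·8 + 4·7 + 3·6 = 8
s_6 = 8·8 + 8·1 + 4·8 + 3·7 = 4
s_7 = 8·4 + 8·8 + 4·1 + 3·8 = 3
s_8 = 8·3 + 8·4 + 4·8 + 3·1 = 3
s_9 = 8·3 + 8·3 + 4·4 + 3·8 = 0
s_10 = 8·0 + 8·3 + 4·3 + 3·4 = 4
s_11 = 8·4 + 8·0 + 4·3 + 3·3 = 9
s_12 = 8·9 + 8·4 + 4·0 + 3·3 = 3
s_13 = 8·3 + 8·9 + 4·4 + 3·0 = 2
s_14 = 8·2 + 8·3 + 4·9 + 3·4 = 0
s_15 = 8·0 + 8·2 + 4·3 + 3·9 = 0
s_16 = 8·0 + 8·0 + 4·2 + 3·3 = 6
s_17 = 8·6 + 8·0 + 4·0 + 3·2 = 10
s_18 = 8·10 + 8·6 + 4·0 + 3·0 = 7
s_19 = 8·7 + 8·10 + 4·6 + 3·0 = 6
s_20 = 8·6 + 8·7 + 4·10 + 3·6 = 8
s_21 = 8·8 + 8·6 + 4·7 + 3·10 = 5
s_22 = 8·5 + 8·8 + 4·6 + 3·7 = 6
s_23 = 8·6 + 8·5 + 4·8 + 3·6 = 6
s_24 = 8·6 + 8·6 + 4·5 + 3·8 = 8
s_25 = 8·8 + 8·6 + 4·6 + 3·5 = 8
s_26 = 8·8 + 8·8 + 4·6 + 3·6 = 5
s_27 = 8·5 + 8·8 + 4·8 + 3·6 = 0
s_28 = 8·0 + 8·5 + 4·8 + 3·8 = 8
s_29 = 8·8 + 8·0 + 4·5 + 3·8 = 9
s_30 = 8·9 + 8·8 + 4·0 + 3·5 = 8
s_31 = 8·8 + 8·9 + 4·8 + 3·0 = 3
s_32 = 8·3 + 8·8 + 4·9 + 3·8 = 5
s_33 = 8·5 + 8·3 + 4·8 + 3·9 = 2
s_34 = 8·2 + 8·5 + 4·3 + 3·8 = 4
s_35 = 8·4 + 8·2 + 4·5 + 3·3 = 0
s_36 = 8·0 + 8·4 + 4·2 + 3·5 = 0
s_37 = 8·0 + 8·0 + 4·4 + 3·2 = 0
s_38 = 8·0 + 8·0 + 4·0 + 3·4 = 1
s_39 = 8·1 + 8·0 + 4·0 + 3·0 = 8
s_40 = 8·8 + 8·1 + 4·0 + 3·0 = 6
s_41 = 8·6 + 8·8 + 4·1 + 3·0 = 6
s_42 = 8·6 + 8·6 + 4·8 + 3·1 = 10
s_43 = 8·10 + 8·6 + 4·6 + 3·8 = 0
s_44 = 8·0 + 8·10 + 4·6 + 3·6 = 1
s_45 = 8·1 + 8·0 + 4·10 + 3·6 = 0
s_46 = 8·0 + 8·1 + 4·0 + 3·10 = 5
s_47 = 8·5 + 8·0 + 4·1 + 3·0 = 0
s_48 = 8·0 + 8·5 + 4·0 + 3·1 = 10
s_49 = 8·10 + 8·0 + 4·5 + 3·0 = 1
s_50 = 8·1 + 8·10 + 4·0 + 3·5 = 4
s_51 = 8·4 + 8·1 + 4·10 + 3·0 = 3
s_52 = 8·3 + 8·4 + 4·1 + 3·10 = 2
s_53 = 8·2 + 8·3 + 4·4 + 3·1 = 4
s_54 = 8·4 + 8·2 + 4·3 + 3·4 = 6
s_55 = 8·6 + 8·4 + 4·2 + 3·3 = 9
s_56 = 8·9 + 8·6 + 4·4 + 3·2 = 10
s_57 = 8·10 + 8·9 + 4·6 + 3·4 = 1
s_58 = 8·1 + 8·10 + 4·9 + 3·6 = 10
s_59 = 8·10 + 8·1 + 4·10 + 3·9 = 1
s_60 = 8·1 + 8·10 + 4·1 + 3·10 = 1
s_61 = 8·1 + 8·1 + 4·10 + 3·1 = 4
s_62 = 8·4 + 8·1 + 4·1 + 3·10 = 8
s_63 = 8·8 + 8·4 + 4·1 + 3·1 = 4
s_64 = 8·4 + 8·8 + 4·4 + 3·1 = 5
s_65 = 8·5 + 8·4 + 4·8 + 3·4 = 6
s_66 = 8·6 + 8·5 + 4·4 + 3·8 = 7
s_67 = 8·7 + 8·6 + 4·5 + 3·4 = 4
s_68 = 8·4 + 8·7 + 4·6 + 3·5 = 6
s_69 = 8·6 + 8·4 + 4·7 + 3·6 = 5
s_70 = 8·5 + 8·6 + 4·4 + 3·7 = 4
s_71 = 8·4 + 8·5 + 4·6 + 3·4 = 9
s_72 = 8·9 + 8·4 + 4·5 + 3·6 = 10
s_73 = 8·10 + 8·9 + 4·4 + 3·5 = 7
s_74 = 8·7 + 8·10 + 4·9 + 3·4 = 8
s_75 = 8·8 + 8·7 + 4·10 + 3·9 = 0
s_76 = 8·0 + 8·8 + 4·7 + 3·10 = 1
s_77 = 8·1 + 8·0 + 4·8 + 3·7 = 6
s_78 = 8·6 + 8·1 + 4·0 + 3·8 = 3
s_79 = 8·3 + 8·6 + 4·1 + 3·0 = 10
s_80 = 8·10 + 8·3 + 4·6 + 3·1 = 10
s_81 = 8·10 + 8·10 + 4·3 + 3·6 = 3
s_82 = 8·3 + 8·10 + 4·10 + 3·3 = 10
s_83 = 8·10 + 8·3 + 4·10 + 3·10 = 9
s_84 = 8·9 + 8·10 + 4·3 + 3·10 = 7
s_85 = 8·7 + 8·9 + 4·10 + 3·3 = 1
s_86 = 8·1 + 8·7 + 4·9 + 3·10 = 9
s_87 = 8·9 + 8·1 + 4·7 + 3·9 = 3
s_88 = 8·3 + 8·9 + 4·1 + 3·7 = 0
s_89 = 8·0 + 8·3 + 4·9 + 3·1 = 8
s_90 = 8·8 + 8·0 + 4·3 + 3·9 = 4
s_91 = 8·4 + 8·8 + 4·0 + 3·3 = 6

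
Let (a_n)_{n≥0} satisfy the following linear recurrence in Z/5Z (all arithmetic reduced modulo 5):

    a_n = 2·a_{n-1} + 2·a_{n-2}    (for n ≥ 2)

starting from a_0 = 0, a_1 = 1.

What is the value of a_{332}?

a_2 = 2·1 + 2·0 = 2
a_3 = 2·2 + 2·1 = 1
a_4 = 2·1 + 2·2 = 1
a_5 = 2·1 + 2·1 = 4
a_6 = 2·4 + 2·1 = 0
a_7 = 2·0 + 2·4 = 3
a_8 = 2·3 + 2·0 = 1
a_9 = 2·1 + 2·3 = 3
a_10 = 2·3 + 2·1 = 3
a_11 = 2·3 + 2·3 = 2
a_12 = 2·2 + 2·3 = 0
a_13 = 2·0 + 2·2 = 4
a_14 = 2·4 + 2·0 = 3
a_15 = 2·3 + 2·4 = 4
a_16 = 2·4 + 2·3 = 4
a_17 = 2·4 + 2·4 = 1
a_18 = 2·1 + 2·4 = 0
a_19 = 2·0 + 2·1 = 2
a_20 = 2·2 + 2·0 = 4
a_21 = 2·4 + 2·2 = 2
a_22 = 2·2 + 2·4 = 2
a_23 = 2·2 + 2·2 = 3
a_24 = 2·3 + 2·2 = 0
a_25 = 2·0 + 2·3 = 1
(a_24, a_25) = (0, 1) = (a_0, a_1), so the sequence has period 24.
332 ≡ 20 (mod 24), hence a_332 = a_20 = 4.

4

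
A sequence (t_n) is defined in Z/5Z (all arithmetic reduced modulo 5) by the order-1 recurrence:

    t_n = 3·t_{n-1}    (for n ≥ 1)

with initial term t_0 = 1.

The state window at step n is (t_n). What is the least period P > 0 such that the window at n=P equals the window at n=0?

4

n=0: window = (1)
n=1: window = (3)
n=2: window = (4)
n=3: window = (2)
n=4: window = (1)
window at n=4 equals window at n=0 → period = 4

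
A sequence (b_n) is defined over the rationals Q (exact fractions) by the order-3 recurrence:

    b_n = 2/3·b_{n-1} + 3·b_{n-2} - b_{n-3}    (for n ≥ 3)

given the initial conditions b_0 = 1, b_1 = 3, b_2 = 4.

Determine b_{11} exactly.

38803493/19683

b_3 = 2/3·4 + 3·3 + -1·1 = 32/3
b_4 = 2/3·32/3 + 3·4 + -1·3 = 145/9
b_5 = 2/3·145/9 + 3·32/3 + -1·4 = 1046/27
b_6 = 2/3·1046/27 + 3·145/9 + -1·32/3 = 5143/81
b_7 = 2/3·5143/81 + 3·1046/27 + -1·145/9 = 34613/243
b_8 = 2/3·34613/243 + 3·5143/81 + -1·1046/27 = 179845/729
b_9 = 2/3·179845/729 + 3·34613/243 + -1·5143/81 = 1155380/2187
b_10 = 2/3·1155380/2187 + 3·179845/729 + -1·34613/243 = 6232024/6561
b_11 = 2/3·6232024/6561 + 3·1155380/2187 + -1·179845/729 = 38803493/19683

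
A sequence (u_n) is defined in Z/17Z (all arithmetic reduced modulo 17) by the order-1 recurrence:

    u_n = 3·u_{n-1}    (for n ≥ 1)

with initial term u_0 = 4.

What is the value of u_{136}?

u_1 = 3·4 = 12
u_2 = 3·12 = 2
u_3 = 3·2 = 6
u_4 = 3·6 = 1
u_5 = 3·1 = 3
u_6 = 3·3 = 9
u_7 = 3·9 = 10
u_8 = 3·10 = 13
u_9 = 3·13 = 5
u_10 = 3·5 = 15
u_11 = 3·15 = 11
u_12 = 3·11 = 16
u_13 = 3·16 = 14
u_14 = 3·14 = 8
u_15 = 3·8 = 7
u_16 = 3·7 = 4
(u_16) = (4) = (u_0), so the sequence has period 16.
136 ≡ 8 (mod 16), hence u_136 = u_8 = 13.

13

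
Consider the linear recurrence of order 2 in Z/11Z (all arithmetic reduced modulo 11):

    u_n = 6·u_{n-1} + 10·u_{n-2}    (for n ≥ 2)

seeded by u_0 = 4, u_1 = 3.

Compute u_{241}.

3

u_2 = 6·3 + 10·4 = 3
u_3 = 6·3 + 10·3 = 4
u_4 = 6·4 + 10·3 = 10
u_5 = 6·10 + 10·4 = 1
u_6 = 6·1 + 10·10 = 7
u_7 = 6·7 + 10·1 = 8
u_8 = 6·8 + 10·7 = 8
u_9 = 6·8 + 10·8 = 7
u_10 = 6·7 + 10·8 = 1
u_11 = 6·1 + 10·7 = 10
u_12 = 6·10 + 10·1 = 4
u_13 = 6·4 + 10·10 = 3
(u_12, u_13) = (4, 3) = (u_0, u_1), so the sequence has period 12.
241 ≡ 1 (mod 12), hence u_241 = u_1 = 3.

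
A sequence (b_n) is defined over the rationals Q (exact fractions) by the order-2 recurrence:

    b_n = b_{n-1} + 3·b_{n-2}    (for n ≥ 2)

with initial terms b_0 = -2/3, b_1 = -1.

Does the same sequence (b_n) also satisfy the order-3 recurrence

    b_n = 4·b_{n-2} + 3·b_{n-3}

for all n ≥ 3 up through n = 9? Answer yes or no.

Terms b_0..b_9: -2/3, -1, -3, -6, -15, -33, -78, -177, -411, -942
n=3: candidate gives -6, actual b_3 = -6 ✓
n=4: candidate gives -15, actual b_4 = -15 ✓
n=5: candidate gives -33, actual b_5 = -33 ✓
n=6: candidate gives -78, actual b_6 = -78 ✓
n=7: candidate gives -177, actual b_7 = -177 ✓
n=8: candidate gives -411, actual b_8 = -411 ✓
n=9: candidate gives -942, actual b_9 = -942 ✓

yes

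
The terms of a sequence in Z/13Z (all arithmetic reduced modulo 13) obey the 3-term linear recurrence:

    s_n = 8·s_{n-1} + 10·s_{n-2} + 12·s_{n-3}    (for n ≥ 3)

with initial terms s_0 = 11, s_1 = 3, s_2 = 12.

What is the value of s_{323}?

12

s_3 = 8·12 + 10·3 + 12·11 = 11
s_4 = 8·11 + 10·12 + 12·3 = 10
s_5 = 8·10 + 10·11 + 12·12 = 9
s_6 = 8·9 + 10·10 + 12·11 = 5
s_7 = 8·5 + 10·9 + 12·10 = 3
s_8 = 8·3 + 10·5 + 12·9 = 0
s_9 = 8·0 + 10·3 + 12·5 = 12
s_10 = 8·12 + 10·0 + 12·3 = 2
s_11 = 8·2 + 10·12 + 12·0 = 6
s_12 = 8·6 + 10·2 + 12·12 = 4
s_13 = 8·4 + 10·6 + 12·2 = 12
s_14 = 8·12 + 10·4 + 12·6 = 0
s_15 = 8·0 + 10·12 + 12·4 = 12
s_16 = 8·12 + 10·0 + 12·12 = 6
s_17 = 8·6 + 10·12 + 12·0 = 12
s_18 = 8·12 + 10·6 + 12·12 = 1
s_19 = 8·1 + 10·12 + 12·6 = 5
s_20 = 8·5 + 10·1 + 12·12 = 12
s_21 = 8·12 + 10·5 + 12·1 = 2
s_22 = 8·2 + 10·12 + 12·5 = 1
s_23 = 8·1 + 10·2 + 12·12 = 3
s_24 = 8·3 + 10·1 + 12·2 = 6
s_25 = 8·6 + 10·3 + 12·1 = 12
s_26 = 8·12 + 10·6 + 12·3 = 10
s_27 = 8·10 + 10·12 + 12·6 = 12
s_28 = 8·12 + 10·10 + 12·12 = 2
s_29 = 8·2 + 10·12 + 12·10 = 9
s_30 = 8·9 + 10·2 + 12·12 = 2
s_31 = 8·2 + 10·9 + 12·2 = 0
s_32 = 8·0 + 10·2 + 12·9 = 11
s_33 = 8·11 + 10·0 + 12·2 = 8
s_34 = 8·8 + 10·11 + 12·0 = 5
s_35 = 8·5 + 10·8 + 12·11 = 5
s_36 = 8·5 + 10·5 + 12·8 = 4
s_37 = 8·4 + 10·5 + 12·5 = 12
s_38 = 8·12 + 10·4 + 12·5 = 1
s_39 = 8·1 + 10·12 + 12·4 = 7
s_40 = 8·7 + 10·1 + 12·12 = 2
s_41 = 8·2 + 10·7 + 12·1 = 7
s_42 = 8·7 + 10·2 + 12·7 = 4
s_43 = 8·4 + 10·7 + 12·2 = 9
s_44 = 8·9 + 10·4 + 12·7 = 1
s_45 = 8·1 + 10·9 + 12·4 = 3
s_46 = 8·3 + 10·1 + 12·9 = 12
s_47 = 8·12 + 10·3 + 12·1 = 8
s_48 = 8·8 + 10·12 + 12·3 = 12
s_49 = 8·12 + 10·8 + 12·12 = 8
s_50 = 8·8 + 10·12 + 12·8 = 7
s_51 = 8·7 + 10·8 + 12·12 = 7
s_52 = 8·7 + 10·7 + 12·8 = 1
s_53 = 8·1 + 10·7 + 12·7 = 6
s_54 = 8·6 + 10·1 + 12·7 = 12
s_55 = 8·12 + 10·6 + 12·1 = 12
s_56 = 8·12 + 10·12 + 12·6 = 2
s_57 = 8·2 + 10·12 + 12·12 = 7
s_58 = 8·7 + 10·2 + 12·12 = 12
s_59 = 8·12 + 10·7 + 12·2 = 8
s_60 = 8·8 + 10·12 + 12·7 = 8
s_61 = 8·8 + 10·8 + 12·12 = 2
s_62 = 8·2 + 10·8 + 12·8 = 10
s_63 = 8·10 + 10·2 + 12·8 = 1
s_64 = 8·1 + 10·10 + 12·2 = 2
s_65 = 8·2 + 10·1 + 12·10 = 3
s_66 = 8·3 + 10·2 + 12·1 = 4
s_67 = 8·4 + 10·3 + 12·2 = 8
s_68 = 8·8 + 10·4 + 12·3 = 10
s_69 = 8·10 + 10·8 + 12·4 = 0
s_70 = 8·0 + 10·10 + 12·8 = 1
s_71 = 8·1 + 10·0 + 12·10 = 11
s_72 = 8·11 + 10·1 + 12·0 = 7
s_73 = 8·7 + 10·11 + 12·1 = 9
s_74 = 8·9 + 10·7 + 12·11 = 1
s_75 = 8·1 + 10·9 + 12·7 = 0
s_76 = 8·0 + 10·1 + 12·9 = 1
s_77 = 8·1 + 10·0 + 12·1 = 7
s_78 = 8·7 + 10·1 + 12·0 = 1
s_79 = 8·1 + 10·7 + 12·1 = 12
s_80 = 8·12 + 10·1 + 12·7 = 8
s_81 = 8·8 + 10·12 + 12·1 = 1
s_82 = 8·1 + 10·8 + 12·12 = 11
s_83 = 8·11 + 10·1 + 12·8 = 12
s_84 = 8·12 + 10·11 + 12·1 = 10
s_85 = 8·10 + 10·12 + 12·11 = 7
s_86 = 8·7 + 10·10 + 12·12 = 1
s_87 = 8·1 + 10·7 + 12·10 = 3
s_88 = 8·3 + 10·1 + 12·7 = 1
s_89 = 8·1 + 10·3 + 12·1 = 11
s_90 = 8·11 + 10·1 + 12·3 = 4
s_91 = 8·4 + 10·11 + 12·1 = 11
s_92 = 8·11 + 10·4 + 12·11 = 0
s_93 = 8·0 + 10·11 + 12·4 = 2
s_94 = 8·2 + 10·0 + 12·11 = 5
s_95 = 8·5 + 10·2 + 12·0 = 8
s_96 = 8·8 + 10·5 + 12·2 = 8
s_97 = 8·8 + 10·8 + 12·5 = 9
s_98 = 8·9 + 10·8 + 12·8 = 1
s_99 = 8·1 + 10·9 + 12·8 = 12
s_100 = 8·12 + 10·1 + 12·9 = 6
s_101 = 8·6 + 10·12 + 12·1 = 11
s_102 = 8·11 + 10·6 + 12·12 = 6
s_103 = 8·6 + 10·11 + 12·6 = 9
s_104 = 8·9 + 10·6 + 12·11 = 4
s_105 = 8·4 + 10·9 + 12·6 = 12
s_106 = 8·12 + 10·4 + 12·9 = 10
s_107 = 8·10 + 10·12 + 12·4 = 1
s_108 = 8·1 + 10·10 + 12·12 = 5
s_109 = 8·5 + 10·1 + 12·10 = 1
s_110 = 8·1 + 10·5 + 12·1 = 5
s_111 = 8·5 + 10·1 + 12·5 = 6
s_112 = 8·6 + 10·5 + 12·1 = 6
s_113 = 8·6 + 10·6 + 12·5 = 12
s_114 = 8·12 + 10·6 + 12·6 = 7
s_115 = 8·7 + 10·12 + 12·6 = 1
s_116 = 8·1 + 10·7 + 12·12 = 1
s_117 = 8·1 + 10·1 + 12·7 = 11
s_118 = 8·11 + 10·1 + 12·1 = 6
s_119 = 8·6 + 10·11 + 12·1 = 1
s_120 = 8·1 + 10·6 + 12·11 = 5
s_121 = 8·5 + 10·1 + 12·6 = 5
s_122 = 8·5 + 10·5 + 12·1 = 11
s_123 = 8·11 + 10·5 + 12·5 = 3
s_124 = 8·3 + 10·11 + 12·5 = 12
(s_122, s_123, s_124) = (11, 3, 12) = (s_0, s_1, s_2), so the sequence has period 122.
323 ≡ 79 (mod 122), hence s_323 = s_79 = 12.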